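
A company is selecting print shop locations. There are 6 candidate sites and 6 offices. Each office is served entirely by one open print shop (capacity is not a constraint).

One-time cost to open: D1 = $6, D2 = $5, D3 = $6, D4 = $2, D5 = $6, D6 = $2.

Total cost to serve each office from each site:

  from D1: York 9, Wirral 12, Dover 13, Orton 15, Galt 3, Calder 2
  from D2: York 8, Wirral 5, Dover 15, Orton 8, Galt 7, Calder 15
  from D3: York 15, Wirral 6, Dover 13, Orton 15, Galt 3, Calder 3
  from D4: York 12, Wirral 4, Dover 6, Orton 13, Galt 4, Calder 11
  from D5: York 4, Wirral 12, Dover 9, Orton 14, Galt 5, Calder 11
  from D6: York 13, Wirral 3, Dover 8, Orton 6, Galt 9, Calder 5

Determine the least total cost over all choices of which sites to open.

For any fixed open set, each office goes to its cheapest open site; total = fixed + service.
{D4, D5, D6}: York→D5 4, Wirral→D6 3, Dover→D4 6, Orton→D6 6, Galt→D4 4, Calder→D6 5. Service 28; fixed 10; total 38.
{D1, D4, D6}: service 29 + fixed 10 = 39
{D1, D6}: service 31 + fixed 8 = 39
{D1, D2, D3, D4, D5, D6}: service 24 + fixed 27 = 51
No other subset beats 38.

Minimum total cost: 38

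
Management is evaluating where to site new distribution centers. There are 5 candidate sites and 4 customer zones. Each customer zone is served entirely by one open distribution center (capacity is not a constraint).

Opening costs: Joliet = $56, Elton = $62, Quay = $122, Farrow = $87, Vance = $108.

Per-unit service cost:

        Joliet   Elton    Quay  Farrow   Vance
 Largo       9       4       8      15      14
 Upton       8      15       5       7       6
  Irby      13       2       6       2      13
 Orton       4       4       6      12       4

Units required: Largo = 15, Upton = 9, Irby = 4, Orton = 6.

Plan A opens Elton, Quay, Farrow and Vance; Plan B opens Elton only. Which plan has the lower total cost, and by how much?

Plan A: {Elton, Quay, Farrow, Vance}: Largo→Elton 4·15=60, Upton→Quay 5·9=45, Irby→Elton 2·4=8, Orton→Elton 4·6=24. Service 137; fixed 379; total 516.
Plan B: {Elton}: Largo→Elton 4·15=60, Upton→Elton 15·9=135, Irby→Elton 2·4=8, Orton→Elton 4·6=24. Service 227; fixed 62; total 289.
Difference: |516 − 289| = 227.

Plan B is cheaper by 227.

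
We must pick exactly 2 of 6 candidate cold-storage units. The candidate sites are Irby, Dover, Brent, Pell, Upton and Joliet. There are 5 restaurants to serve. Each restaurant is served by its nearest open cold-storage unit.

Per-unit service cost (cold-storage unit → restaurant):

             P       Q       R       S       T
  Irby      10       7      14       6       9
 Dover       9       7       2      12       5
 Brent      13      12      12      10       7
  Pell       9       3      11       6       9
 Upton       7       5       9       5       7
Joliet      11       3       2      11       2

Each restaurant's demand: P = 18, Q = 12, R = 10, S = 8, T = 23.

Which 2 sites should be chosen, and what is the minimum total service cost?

Choose Upton and Joliet; total service cost 268.

With exactly 2 open, each restaurant uses its cheapest among the chosen.
{Upton, Joliet}: P→Upton 7·18=126, Q→Joliet 3·12=36, R→Joliet 2·10=20, S→Upton 5·8=40, T→Joliet 2·23=46. Service cost 268.
{Pell, Joliet}: service cost 312
{Irby, Joliet}: service cost 330
Among all 15 size-2 choices, {Upton, Joliet} is lowest.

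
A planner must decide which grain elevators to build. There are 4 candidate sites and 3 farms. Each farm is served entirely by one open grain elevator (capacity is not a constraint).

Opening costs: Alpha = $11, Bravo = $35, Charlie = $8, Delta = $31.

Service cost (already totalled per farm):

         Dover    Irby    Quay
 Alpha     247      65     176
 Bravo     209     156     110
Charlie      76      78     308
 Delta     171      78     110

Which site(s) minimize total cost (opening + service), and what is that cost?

Open Alpha, Charlie and Delta; minimum total cost 301.

For any fixed open set, each farm goes to its cheapest open site; total = fixed + service.
{Alpha, Charlie, Delta}: Dover→Charlie 76, Irby→Alpha 65, Quay→Delta 110. Service 251; fixed 50; total 301.
{Charlie, Delta}: service 264 + fixed 39 = 303
{Alpha, Bravo, Charlie}: service 251 + fixed 54 = 305
{Alpha, Bravo, Charlie, Delta}: Dover→Charlie 76, Irby→Alpha 65, Quay→Bravo 110. Service 251; fixed 85; total 336.
No other subset beats 301.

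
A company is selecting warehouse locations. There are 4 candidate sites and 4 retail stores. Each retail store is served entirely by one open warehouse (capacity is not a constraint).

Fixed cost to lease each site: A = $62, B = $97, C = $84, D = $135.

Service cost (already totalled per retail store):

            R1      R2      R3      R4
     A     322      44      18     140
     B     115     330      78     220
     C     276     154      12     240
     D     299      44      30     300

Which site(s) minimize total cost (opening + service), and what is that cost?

For any fixed open set, each retail store goes to its cheapest open site; total = fixed + service.
{A, B}: R1→B 115, R2→A 44, R3→A 18, R4→A 140. Service 317; fixed 159; total 476.
{A, B, C}: service 311 + fixed 243 = 554
{A}: service 524 + fixed 62 = 586
{A, B, C, D}: R1→B 115, R2→A 44, R3→C 12, R4→A 140. Service 311; fixed 378; total 689.
(All 15 nonempty subsets were checked; A and B is lowest.)

Open A and B; minimum total cost 476.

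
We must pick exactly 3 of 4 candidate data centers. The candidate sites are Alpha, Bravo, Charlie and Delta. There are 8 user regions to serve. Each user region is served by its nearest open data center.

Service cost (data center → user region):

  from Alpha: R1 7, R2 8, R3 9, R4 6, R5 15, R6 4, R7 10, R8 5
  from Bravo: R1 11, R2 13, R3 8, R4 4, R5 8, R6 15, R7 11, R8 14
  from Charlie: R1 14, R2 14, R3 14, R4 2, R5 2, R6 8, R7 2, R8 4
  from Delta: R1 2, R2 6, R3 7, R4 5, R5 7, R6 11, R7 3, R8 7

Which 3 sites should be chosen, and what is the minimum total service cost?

Choose Alpha, Charlie and Delta; total service cost 29.

With exactly 3 open, each user region uses its cheapest among the chosen.
{Alpha, Charlie, Delta}: R1→Delta 2, R2→Delta 6, R3→Delta 7, R4→Charlie 2, R5→Charlie 2, R6→Alpha 4, R7→Charlie 2, R8→Charlie 4. Service cost 29.
{Bravo, Charlie, Delta}: service cost 33
{Alpha, Bravo, Charlie}: service cost 37
Among all 4 size-3 choices, {Alpha, Charlie, Delta} is lowest.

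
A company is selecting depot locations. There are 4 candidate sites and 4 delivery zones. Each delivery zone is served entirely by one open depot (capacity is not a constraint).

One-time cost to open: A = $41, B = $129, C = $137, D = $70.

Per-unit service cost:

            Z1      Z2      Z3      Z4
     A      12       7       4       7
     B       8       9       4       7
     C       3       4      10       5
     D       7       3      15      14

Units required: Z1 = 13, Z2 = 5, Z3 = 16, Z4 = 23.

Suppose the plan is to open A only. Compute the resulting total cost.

Each delivery zone is assigned to its cheapest site among the open ones.
{A}: Z1→A 12·13=156, Z2→A 7·5=35, Z3→A 4·16=64, Z4→A 7·23=161. Service 416; fixed 41; total 457.

Total cost: 457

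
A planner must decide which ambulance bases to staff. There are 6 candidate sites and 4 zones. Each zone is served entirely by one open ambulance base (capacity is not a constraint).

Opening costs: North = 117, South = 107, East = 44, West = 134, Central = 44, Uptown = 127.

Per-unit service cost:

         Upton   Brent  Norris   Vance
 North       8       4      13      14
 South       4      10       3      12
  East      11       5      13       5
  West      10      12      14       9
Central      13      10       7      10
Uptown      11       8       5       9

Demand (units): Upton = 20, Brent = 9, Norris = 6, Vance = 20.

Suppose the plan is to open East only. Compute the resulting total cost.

Total cost: 487

Each zone is assigned to its cheapest site among the open ones.
{East}: Upton→East 11·20=220, Brent→East 5·9=45, Norris→East 13·6=78, Vance→East 5·20=100. Service 443; fixed 44; total 487.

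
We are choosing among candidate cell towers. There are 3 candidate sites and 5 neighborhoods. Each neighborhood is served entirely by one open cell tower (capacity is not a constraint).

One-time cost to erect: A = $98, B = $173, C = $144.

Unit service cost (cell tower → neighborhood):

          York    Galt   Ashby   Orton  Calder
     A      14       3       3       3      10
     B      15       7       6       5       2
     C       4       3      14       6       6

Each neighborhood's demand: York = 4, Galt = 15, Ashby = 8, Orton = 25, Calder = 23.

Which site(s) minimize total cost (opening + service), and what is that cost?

Open A and B; minimum total cost 517.

For any fixed open set, each neighborhood goes to its cheapest open site; total = fixed + service.
{A, B}: York→A 14·4=56, Galt→A 3·15=45, Ashby→A 3·8=24, Orton→A 3·25=75, Calder→B 2·23=46. Service 246; fixed 271; total 517.
{A}: service 430 + fixed 98 = 528
{A, C}: service 298 + fixed 242 = 540
{A, B, C}: York→C 4·4=16, Galt→A 3·15=45, Ashby→A 3·8=24, Orton→A 3·25=75, Calder→B 2·23=46. Service 206; fixed 415; total 621.
No other subset beats 517.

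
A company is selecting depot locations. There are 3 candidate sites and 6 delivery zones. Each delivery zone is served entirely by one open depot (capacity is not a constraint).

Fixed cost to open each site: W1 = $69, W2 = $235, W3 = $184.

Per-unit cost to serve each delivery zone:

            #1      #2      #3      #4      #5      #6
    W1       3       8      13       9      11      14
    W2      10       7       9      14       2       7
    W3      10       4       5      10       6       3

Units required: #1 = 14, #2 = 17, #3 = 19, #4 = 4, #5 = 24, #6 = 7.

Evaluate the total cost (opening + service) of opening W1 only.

Each delivery zone is assigned to its cheapest site among the open ones.
{W1}: #1→W1 3·14=42, #2→W1 8·17=136, #3→W1 13·19=247, #4→W1 9·4=36, #5→W1 11·24=264, #6→W1 14·7=98. Service 823; fixed 69; total 892.

Total cost: 892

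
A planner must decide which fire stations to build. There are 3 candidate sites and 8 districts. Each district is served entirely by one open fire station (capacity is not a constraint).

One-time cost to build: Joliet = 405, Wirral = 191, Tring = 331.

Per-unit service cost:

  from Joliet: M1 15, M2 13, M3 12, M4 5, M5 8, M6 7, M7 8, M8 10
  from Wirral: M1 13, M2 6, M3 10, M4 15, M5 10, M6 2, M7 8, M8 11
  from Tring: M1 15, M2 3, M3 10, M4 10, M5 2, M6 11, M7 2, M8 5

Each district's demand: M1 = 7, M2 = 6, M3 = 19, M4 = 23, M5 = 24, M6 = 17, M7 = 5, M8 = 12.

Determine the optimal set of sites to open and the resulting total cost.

Open Tring only; minimum total cost 1179.

For any fixed open set, each district goes to its cheapest open site; total = fixed + service.
{Tring}: M1→Tring 15·7=105, M2→Tring 3·6=18, M3→Tring 10·19=190, M4→Tring 10·23=230, M5→Tring 2·24=48, M6→Tring 11·17=187, M7→Tring 2·5=10, M8→Tring 5·12=60. Service 848; fixed 331; total 1179.
{Wirral, Tring}: service 681 + fixed 522 = 1203
{Wirral}: M1→Wirral 13·7=91, M2→Wirral 6·6=36, M3→Wirral 10·19=190, M4→Wirral 15·23=345, M5→Wirral 10·24=240, M6→Wirral 2·17=34, M7→Wirral 8·5=40, M8→Wirral 11·12=132. Service 1108; fixed 191; total 1299.
{Joliet, Wirral, Tring}: service 566 + fixed 927 = 1493
No other subset beats 1179.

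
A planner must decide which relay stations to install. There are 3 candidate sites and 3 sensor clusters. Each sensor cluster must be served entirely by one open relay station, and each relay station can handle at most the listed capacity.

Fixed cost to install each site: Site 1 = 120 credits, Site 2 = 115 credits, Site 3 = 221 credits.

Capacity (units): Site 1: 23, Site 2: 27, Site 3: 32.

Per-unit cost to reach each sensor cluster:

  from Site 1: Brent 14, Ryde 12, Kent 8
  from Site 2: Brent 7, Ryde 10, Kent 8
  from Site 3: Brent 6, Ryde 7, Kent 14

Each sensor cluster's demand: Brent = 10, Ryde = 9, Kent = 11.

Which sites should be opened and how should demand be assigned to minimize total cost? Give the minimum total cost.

Minimum total cost: 483

Open {Site 1, Site 2}: Brent→Site 2 7·10=70, Ryde→Site 2 10·9=90, Kent→Site 1 8·11=88.
Loads: Site 1 carries 11/23, Site 2 carries 19/27. Service 248; fixed 235; total 483.
Next best feasible plan costs 498.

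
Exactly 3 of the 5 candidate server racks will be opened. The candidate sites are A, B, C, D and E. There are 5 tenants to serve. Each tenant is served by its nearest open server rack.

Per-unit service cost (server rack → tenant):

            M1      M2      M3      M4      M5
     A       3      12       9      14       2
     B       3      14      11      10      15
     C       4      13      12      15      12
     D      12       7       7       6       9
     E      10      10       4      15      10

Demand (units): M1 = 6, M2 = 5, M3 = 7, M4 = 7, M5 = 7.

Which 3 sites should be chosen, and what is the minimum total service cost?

With exactly 3 open, each tenant uses its cheapest among the chosen.
{A, D, E}: M1→A 3·6=18, M2→D 7·5=35, M3→E 4·7=28, M4→D 6·7=42, M5→A 2·7=14. Service cost 137.
{A, B, D}: service cost 158
{A, C, D}: service cost 158
Among all 10 size-3 choices, {A, D, E} is lowest.

Choose A, D and E; total service cost 137.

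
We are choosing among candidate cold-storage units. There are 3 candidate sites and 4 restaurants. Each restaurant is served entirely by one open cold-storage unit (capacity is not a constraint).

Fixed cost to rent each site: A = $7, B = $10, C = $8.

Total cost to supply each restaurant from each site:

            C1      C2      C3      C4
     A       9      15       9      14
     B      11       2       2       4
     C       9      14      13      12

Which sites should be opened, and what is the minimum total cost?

For any fixed open set, each restaurant goes to its cheapest open site; total = fixed + service.
{B}: C1→B 11, C2→B 2, C3→B 2, C4→B 4. Service 19; fixed 10; total 29.
{A, B}: service 17 + fixed 17 = 34
{B, C}: service 17 + fixed 18 = 35
{A, B, C}: service 17 + fixed 25 = 42
No other subset beats 29.

Open B only; minimum total cost 29.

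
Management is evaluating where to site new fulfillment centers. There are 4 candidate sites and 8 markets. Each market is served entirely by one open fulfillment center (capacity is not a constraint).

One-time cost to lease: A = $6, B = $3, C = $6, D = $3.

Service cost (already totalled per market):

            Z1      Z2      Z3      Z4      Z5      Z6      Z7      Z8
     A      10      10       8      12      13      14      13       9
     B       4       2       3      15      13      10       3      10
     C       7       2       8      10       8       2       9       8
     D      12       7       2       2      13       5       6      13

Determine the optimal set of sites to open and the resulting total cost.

Open B, C and D; minimum total cost 43.

For any fixed open set, each market goes to its cheapest open site; total = fixed + service.
{B, C, D}: Z1→B 4, Z2→B 2, Z3→D 2, Z4→D 2, Z5→C 8, Z6→C 2, Z7→B 3, Z8→C 8. Service 31; fixed 12; total 43.
{C, D}: Z1→C 7, Z2→C 2, Z3→D 2, Z4→D 2, Z5→C 8, Z6→C 2, Z7→D 6, Z8→C 8. Service 37; fixed 9; total 46.
{B, D}: service 41 + fixed 6 = 47
{A, B, C, D}: Z1→B 4, Z2→B 2, Z3→D 2, Z4→D 2, Z5→C 8, Z6→C 2, Z7→B 3, Z8→C 8. Service 31; fixed 18; total 49.
No other subset beats 43.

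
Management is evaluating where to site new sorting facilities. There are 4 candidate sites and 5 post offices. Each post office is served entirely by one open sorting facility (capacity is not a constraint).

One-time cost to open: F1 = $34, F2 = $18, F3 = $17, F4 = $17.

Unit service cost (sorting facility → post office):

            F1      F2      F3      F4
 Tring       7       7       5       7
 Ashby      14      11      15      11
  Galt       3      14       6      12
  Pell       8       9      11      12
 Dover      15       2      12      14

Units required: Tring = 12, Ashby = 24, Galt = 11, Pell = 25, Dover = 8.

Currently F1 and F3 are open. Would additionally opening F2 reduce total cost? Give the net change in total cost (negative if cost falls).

Current service cost with {F1, F3}: 725.
Adding F2: each post office re-picks its cheapest; new service cost 573, saving 152.
Extra fixed cost: 18. Net change = 18 − 152 = -134.
(Totals: 776 → 642.)

Yes — net change −134 (cost falls by 134).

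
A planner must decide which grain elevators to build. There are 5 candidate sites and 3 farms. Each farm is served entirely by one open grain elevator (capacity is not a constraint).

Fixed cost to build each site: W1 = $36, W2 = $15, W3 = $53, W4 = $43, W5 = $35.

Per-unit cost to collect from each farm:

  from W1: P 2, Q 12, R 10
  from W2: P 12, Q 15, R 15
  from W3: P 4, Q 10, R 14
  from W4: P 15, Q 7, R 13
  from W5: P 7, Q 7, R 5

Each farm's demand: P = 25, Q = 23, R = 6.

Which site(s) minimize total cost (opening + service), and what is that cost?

For any fixed open set, each farm goes to its cheapest open site; total = fixed + service.
{W1, W5}: P→W1 2·25=50, Q→W5 7·23=161, R→W5 5·6=30. Service 241; fixed 71; total 312.
{W1, W2, W5}: service 241 + fixed 86 = 327
{W1, W4}: service 271 + fixed 79 = 350
{W1, W2, W3, W4, W5}: P→W1 2·25=50, Q→W4 7·23=161, R→W5 5·6=30. Service 241; fixed 182; total 423.
No other subset beats 312.

Open W1 and W5; minimum total cost 312.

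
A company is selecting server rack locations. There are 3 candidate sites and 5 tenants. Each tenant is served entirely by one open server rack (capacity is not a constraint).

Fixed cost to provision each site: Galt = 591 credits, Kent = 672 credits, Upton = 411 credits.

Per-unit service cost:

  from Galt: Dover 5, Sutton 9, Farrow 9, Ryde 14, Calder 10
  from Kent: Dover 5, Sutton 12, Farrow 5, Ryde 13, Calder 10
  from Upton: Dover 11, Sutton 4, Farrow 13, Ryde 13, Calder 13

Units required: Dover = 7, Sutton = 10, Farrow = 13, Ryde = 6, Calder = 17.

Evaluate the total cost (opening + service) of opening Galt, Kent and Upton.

Total cost: 2062

Each tenant is assigned to its cheapest site among the open ones.
{Galt, Kent, Upton}: Dover→Galt 5·7=35, Sutton→Upton 4·10=40, Farrow→Kent 5·13=65, Ryde→Kent 13·6=78, Calder→Galt 10·17=170. Service 388; fixed 1674; total 2062.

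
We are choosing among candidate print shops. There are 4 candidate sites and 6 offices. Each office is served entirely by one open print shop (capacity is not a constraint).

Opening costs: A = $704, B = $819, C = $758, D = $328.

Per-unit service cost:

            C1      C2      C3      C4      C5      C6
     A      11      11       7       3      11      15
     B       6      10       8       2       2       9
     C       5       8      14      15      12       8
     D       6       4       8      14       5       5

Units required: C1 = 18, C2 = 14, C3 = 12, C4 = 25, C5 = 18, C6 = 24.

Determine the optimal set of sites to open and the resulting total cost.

Open D only; minimum total cost 1148.

For any fixed open set, each office goes to its cheapest open site; total = fixed + service.
{D}: C1→D 6·18=108, C2→D 4·14=56, C3→D 8·12=96, C4→D 14·25=350, C5→D 5·18=90, C6→D 5·24=120. Service 820; fixed 328; total 1148.
{B}: service 646 + fixed 819 = 1465
{A, D}: C1→D 6·18=108, C2→D 4·14=56, C3→A 7·12=84, C4→A 3·25=75, C5→D 5·18=90, C6→D 5·24=120. Service 533; fixed 1032; total 1565.
{A, B, C, D}: service 436 + fixed 2609 = 3045
No other subset beats 1148.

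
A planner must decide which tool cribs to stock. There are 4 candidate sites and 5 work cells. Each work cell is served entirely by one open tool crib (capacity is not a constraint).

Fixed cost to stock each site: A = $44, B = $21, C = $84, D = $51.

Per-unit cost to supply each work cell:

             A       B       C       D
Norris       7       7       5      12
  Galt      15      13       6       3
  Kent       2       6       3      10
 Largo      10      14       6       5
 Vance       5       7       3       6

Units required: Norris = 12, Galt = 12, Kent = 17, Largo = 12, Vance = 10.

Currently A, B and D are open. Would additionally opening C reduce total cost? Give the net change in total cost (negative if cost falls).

Current service cost with {A, B, D}: 264.
Adding C: each work cell re-picks its cheapest; new service cost 220, saving 44.
Extra fixed cost: 84. Net change = 84 − 44 = 40.
(Totals: 380 → 420.)

No — net change +40 (cost rises by 40).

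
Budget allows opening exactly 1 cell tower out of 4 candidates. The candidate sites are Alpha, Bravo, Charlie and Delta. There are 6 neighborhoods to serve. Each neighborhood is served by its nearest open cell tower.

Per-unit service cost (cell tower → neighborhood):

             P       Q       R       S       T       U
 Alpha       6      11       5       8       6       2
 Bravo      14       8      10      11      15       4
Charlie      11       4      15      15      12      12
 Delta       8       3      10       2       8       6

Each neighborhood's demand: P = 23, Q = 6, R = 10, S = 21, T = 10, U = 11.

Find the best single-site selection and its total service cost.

With exactly 1 open, each neighborhood uses its cheapest among the chosen.
{Delta}: P→Delta 8·23=184, Q→Delta 3·6=18, R→Delta 10·10=100, S→Delta 2·21=42, T→Delta 8·10=80, U→Delta 6·11=66. Service cost 490.
{Alpha}: service cost 504
{Bravo}: service cost 895
Among all 4 size-1 choices, {Delta} is lowest.

Choose Delta only; total service cost 490.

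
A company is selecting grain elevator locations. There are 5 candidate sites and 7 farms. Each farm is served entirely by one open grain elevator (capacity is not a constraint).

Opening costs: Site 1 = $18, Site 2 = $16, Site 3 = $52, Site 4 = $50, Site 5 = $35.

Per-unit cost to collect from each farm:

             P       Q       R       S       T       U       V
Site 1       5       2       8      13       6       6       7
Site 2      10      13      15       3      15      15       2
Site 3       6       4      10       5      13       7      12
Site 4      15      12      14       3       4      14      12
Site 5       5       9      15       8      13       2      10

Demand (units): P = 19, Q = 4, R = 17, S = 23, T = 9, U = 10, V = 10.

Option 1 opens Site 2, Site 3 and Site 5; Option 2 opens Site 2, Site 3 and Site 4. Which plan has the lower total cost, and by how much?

Option 1 is cheaper by 3.

Option 1: {Site 2, Site 3, Site 5}: P→Site 5 5·19=95, Q→Site 3 4·4=16, R→Site 3 10·17=170, S→Site 2 3·23=69, T→Site 3 13·9=117, U→Site 5 2·10=20, V→Site 2 2·10=20. Service 507; fixed 103; total 610.
Option 2: {Site 2, Site 3, Site 4}: P→Site 3 6·19=114, Q→Site 3 4·4=16, R→Site 3 10·17=170, S→Site 2 3·23=69, T→Site 4 4·9=36, U→Site 3 7·10=70, V→Site 2 2·10=20. Service 495; fixed 118; total 613.
Difference: |610 − 613| = 3.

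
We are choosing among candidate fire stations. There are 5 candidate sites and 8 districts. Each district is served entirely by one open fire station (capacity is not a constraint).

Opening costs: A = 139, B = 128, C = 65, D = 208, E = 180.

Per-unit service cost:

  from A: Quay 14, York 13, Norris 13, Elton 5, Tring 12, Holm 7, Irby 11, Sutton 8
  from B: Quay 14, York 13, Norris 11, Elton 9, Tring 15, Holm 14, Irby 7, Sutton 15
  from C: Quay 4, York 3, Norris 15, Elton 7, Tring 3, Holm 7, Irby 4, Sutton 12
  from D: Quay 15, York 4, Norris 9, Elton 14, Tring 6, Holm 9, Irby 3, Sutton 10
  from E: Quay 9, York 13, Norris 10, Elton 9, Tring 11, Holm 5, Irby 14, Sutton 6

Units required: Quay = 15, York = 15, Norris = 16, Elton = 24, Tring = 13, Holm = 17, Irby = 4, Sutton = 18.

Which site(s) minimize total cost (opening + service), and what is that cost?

For any fixed open set, each district goes to its cheapest open site; total = fixed + service.
{C, E}: Quay→C 4·15=60, York→C 3·15=45, Norris→E 10·16=160, Elton→C 7·24=168, Tring→C 3·13=39, Holm→E 5·17=85, Irby→C 4·4=16, Sutton→E 6·18=108. Service 681; fixed 245; total 926.
{A, C}: Quay→C 4·15=60, York→C 3·15=45, Norris→A 13·16=208, Elton→A 5·24=120, Tring→C 3·13=39, Holm→A 7·17=119, Irby→C 4·4=16, Sutton→A 8·18=144. Service 751; fixed 204; total 955.
{C}: Quay→C 4·15=60, York→C 3·15=45, Norris→C 15·16=240, Elton→C 7·24=168, Tring→C 3·13=39, Holm→C 7·17=119, Irby→C 4·4=16, Sutton→C 12·18=216. Service 903; fixed 65; total 968.
{A, B, C, D, E}: Quay→C 4·15=60, York→C 3·15=45, Norris→D 9·16=144, Elton→A 5·24=120, Tring→C 3·13=39, Holm→E 5·17=85, Irby→D 3·4=12, Sutton→E 6·18=108. Service 613; fixed 720; total 1333.
No other subset beats 926.

Open C and E; minimum total cost 926.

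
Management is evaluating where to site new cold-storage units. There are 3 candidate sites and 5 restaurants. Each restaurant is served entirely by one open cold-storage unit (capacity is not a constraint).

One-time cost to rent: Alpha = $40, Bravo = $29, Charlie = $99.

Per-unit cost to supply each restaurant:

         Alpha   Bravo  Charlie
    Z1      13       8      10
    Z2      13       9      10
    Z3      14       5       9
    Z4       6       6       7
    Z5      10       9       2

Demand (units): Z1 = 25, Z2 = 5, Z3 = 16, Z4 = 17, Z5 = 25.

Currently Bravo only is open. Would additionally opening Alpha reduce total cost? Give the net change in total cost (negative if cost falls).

No — net change +40 (cost rises by 40).

Current service cost with {Bravo}: 652.
Adding Alpha: each restaurant re-picks its cheapest; new service cost 652, saving 0.
Extra fixed cost: 40. Net change = 40 − 0 = 40.
(Totals: 681 → 721.)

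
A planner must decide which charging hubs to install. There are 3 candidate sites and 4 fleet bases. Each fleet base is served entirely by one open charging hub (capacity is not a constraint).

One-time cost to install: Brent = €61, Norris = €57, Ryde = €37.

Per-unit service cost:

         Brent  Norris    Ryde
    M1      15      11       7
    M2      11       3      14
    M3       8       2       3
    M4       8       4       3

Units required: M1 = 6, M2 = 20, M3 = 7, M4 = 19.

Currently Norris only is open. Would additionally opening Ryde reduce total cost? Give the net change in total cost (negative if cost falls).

Yes — net change −6 (cost falls by 6).

Current service cost with {Norris}: 216.
Adding Ryde: each fleet base re-picks its cheapest; new service cost 173, saving 43.
Extra fixed cost: 37. Net change = 37 − 43 = -6.
(Totals: 273 → 267.)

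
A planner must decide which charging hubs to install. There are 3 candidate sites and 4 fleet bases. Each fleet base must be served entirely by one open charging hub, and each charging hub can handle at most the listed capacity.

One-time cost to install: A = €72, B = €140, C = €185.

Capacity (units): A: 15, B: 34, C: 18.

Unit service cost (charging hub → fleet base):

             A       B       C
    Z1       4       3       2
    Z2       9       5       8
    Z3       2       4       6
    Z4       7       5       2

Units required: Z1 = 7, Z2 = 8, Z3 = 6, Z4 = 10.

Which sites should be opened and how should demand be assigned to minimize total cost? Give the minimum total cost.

Open {B}: Z1→B 3·7=21, Z2→B 5·8=40, Z3→B 4·6=24, Z4→B 5·10=50.
Loads: B carries 31/34. Service 135; fixed 140; total 275.
Next best feasible plan costs 335.

Minimum total cost: 275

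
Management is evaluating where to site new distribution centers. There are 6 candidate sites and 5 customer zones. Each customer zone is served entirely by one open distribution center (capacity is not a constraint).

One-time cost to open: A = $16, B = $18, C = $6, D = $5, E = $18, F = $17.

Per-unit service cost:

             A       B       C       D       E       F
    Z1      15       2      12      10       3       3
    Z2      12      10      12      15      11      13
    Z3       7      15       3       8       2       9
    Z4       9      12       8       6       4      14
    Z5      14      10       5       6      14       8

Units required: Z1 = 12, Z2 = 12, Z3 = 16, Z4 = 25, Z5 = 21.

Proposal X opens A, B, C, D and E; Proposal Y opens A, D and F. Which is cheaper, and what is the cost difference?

Proposal X is cheaper by 162.

Proposal X: {A, B, C, D, E}: Z1→B 2·12=24, Z2→B 10·12=120, Z3→E 2·16=32, Z4→E 4·25=100, Z5→C 5·21=105. Service 381; fixed 63; total 444.
Proposal Y: {A, D, F}: Z1→F 3·12=36, Z2→A 12·12=144, Z3→A 7·16=112, Z4→D 6·25=150, Z5→D 6·21=126. Service 568; fixed 38; total 606.
Difference: |444 − 606| = 162.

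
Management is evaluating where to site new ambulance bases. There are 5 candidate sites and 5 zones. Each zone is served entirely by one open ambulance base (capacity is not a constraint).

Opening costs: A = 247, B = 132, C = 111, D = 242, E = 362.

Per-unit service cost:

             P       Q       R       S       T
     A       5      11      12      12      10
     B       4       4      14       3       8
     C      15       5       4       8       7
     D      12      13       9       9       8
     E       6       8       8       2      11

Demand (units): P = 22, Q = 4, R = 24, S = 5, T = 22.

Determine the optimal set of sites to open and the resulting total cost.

Open B and C; minimum total cost 612.

For any fixed open set, each zone goes to its cheapest open site; total = fixed + service.
{B, C}: P→B 4·22=88, Q→B 4·4=16, R→C 4·24=96, S→B 3·5=15, T→C 7·22=154. Service 369; fixed 243; total 612.
{C}: service 640 + fixed 111 = 751
{B}: P→B 4·22=88, Q→B 4·4=16, R→B 14·24=336, S→B 3·5=15, T→B 8·22=176. Service 631; fixed 132; total 763.
{A, B, C, D, E}: P→B 4·22=88, Q→B 4·4=16, R→C 4·24=96, S→E 2·5=10, T→C 7·22=154. Service 364; fixed 1094; total 1458.
No other subset beats 612.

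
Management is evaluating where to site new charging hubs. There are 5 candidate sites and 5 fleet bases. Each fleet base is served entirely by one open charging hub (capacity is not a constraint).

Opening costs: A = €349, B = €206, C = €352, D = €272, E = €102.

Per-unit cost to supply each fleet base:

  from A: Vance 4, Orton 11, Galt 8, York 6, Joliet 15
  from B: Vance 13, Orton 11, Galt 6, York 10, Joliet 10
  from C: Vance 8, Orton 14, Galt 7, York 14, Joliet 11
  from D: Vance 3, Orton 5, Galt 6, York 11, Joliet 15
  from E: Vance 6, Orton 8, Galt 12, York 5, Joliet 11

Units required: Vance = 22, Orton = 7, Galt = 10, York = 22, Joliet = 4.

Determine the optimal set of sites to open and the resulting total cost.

Open E only; minimum total cost 564.

For any fixed open set, each fleet base goes to its cheapest open site; total = fixed + service.
{E}: Vance→E 6·22=132, Orton→E 8·7=56, Galt→E 12·10=120, York→E 5·22=110, Joliet→E 11·4=44. Service 462; fixed 102; total 564.
{D, E}: service 315 + fixed 374 = 689
{B, E}: service 398 + fixed 308 = 706
{A, B, C, D, E}: service 311 + fixed 1281 = 1592
No other subset beats 564.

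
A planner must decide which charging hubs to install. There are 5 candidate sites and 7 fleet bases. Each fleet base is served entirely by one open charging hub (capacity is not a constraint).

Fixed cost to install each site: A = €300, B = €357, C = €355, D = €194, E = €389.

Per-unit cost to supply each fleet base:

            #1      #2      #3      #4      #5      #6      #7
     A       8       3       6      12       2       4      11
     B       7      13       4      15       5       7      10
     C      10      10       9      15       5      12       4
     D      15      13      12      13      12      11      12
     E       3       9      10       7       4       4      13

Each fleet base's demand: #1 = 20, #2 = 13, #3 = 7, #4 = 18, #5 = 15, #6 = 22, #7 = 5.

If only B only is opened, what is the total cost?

Total cost: 1243

Each fleet base is assigned to its cheapest site among the open ones.
{B}: #1→B 7·20=140, #2→B 13·13=169, #3→B 4·7=28, #4→B 15·18=270, #5→B 5·15=75, #6→B 7·22=154, #7→B 10·5=50. Service 886; fixed 357; total 1243.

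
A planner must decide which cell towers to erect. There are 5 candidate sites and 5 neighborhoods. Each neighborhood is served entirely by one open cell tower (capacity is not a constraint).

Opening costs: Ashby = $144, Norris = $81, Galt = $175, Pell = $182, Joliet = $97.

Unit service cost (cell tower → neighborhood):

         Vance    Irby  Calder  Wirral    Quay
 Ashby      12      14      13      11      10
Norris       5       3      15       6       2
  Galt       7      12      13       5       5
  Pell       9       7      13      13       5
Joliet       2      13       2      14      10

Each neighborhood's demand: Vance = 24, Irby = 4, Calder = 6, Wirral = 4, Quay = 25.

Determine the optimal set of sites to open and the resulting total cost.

For any fixed open set, each neighborhood goes to its cheapest open site; total = fixed + service.
{Norris, Joliet}: Vance→Joliet 2·24=48, Irby→Norris 3·4=12, Calder→Joliet 2·6=12, Wirral→Norris 6·4=24, Quay→Norris 2·25=50. Service 146; fixed 178; total 324.
{Norris}: service 296 + fixed 81 = 377
{Ashby, Norris, Joliet}: service 146 + fixed 322 = 468
{Ashby, Norris, Galt, Pell, Joliet}: service 142 + fixed 679 = 821
No other subset beats 324.

Open Norris and Joliet; minimum total cost 324.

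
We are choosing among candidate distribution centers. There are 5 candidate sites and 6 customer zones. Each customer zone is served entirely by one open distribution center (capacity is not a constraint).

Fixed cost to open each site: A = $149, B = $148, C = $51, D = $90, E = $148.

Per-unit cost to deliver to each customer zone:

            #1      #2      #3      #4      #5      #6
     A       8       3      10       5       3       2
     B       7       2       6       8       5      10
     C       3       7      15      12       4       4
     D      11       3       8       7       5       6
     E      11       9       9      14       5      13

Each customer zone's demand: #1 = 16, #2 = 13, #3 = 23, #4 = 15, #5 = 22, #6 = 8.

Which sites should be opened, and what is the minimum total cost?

For any fixed open set, each customer zone goes to its cheapest open site; total = fixed + service.
{C, D}: #1→C 3·16=48, #2→D 3·13=39, #3→D 8·23=184, #4→D 7·15=105, #5→C 4·22=88, #6→C 4·8=32. Service 496; fixed 141; total 637.
{B, C}: #1→C 3·16=48, #2→B 2·13=26, #3→B 6·23=138, #4→B 8·15=120, #5→C 4·22=88, #6→C 4·8=32. Service 452; fixed 199; total 651.
{A, C}: service 474 + fixed 200 = 674
{A, B, C, D, E}: service 369 + fixed 586 = 955
No other subset beats 637.

Open C and D; minimum total cost 637.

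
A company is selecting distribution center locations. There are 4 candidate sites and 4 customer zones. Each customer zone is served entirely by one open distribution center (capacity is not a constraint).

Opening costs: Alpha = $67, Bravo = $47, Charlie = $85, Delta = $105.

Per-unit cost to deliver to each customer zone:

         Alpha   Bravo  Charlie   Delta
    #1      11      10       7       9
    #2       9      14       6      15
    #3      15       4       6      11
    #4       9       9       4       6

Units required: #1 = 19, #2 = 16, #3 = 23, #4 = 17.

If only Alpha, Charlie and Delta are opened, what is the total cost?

Total cost: 692

Each customer zone is assigned to its cheapest site among the open ones.
{Alpha, Charlie, Delta}: #1→Charlie 7·19=133, #2→Charlie 6·16=96, #3→Charlie 6·23=138, #4→Charlie 4·17=68. Service 435; fixed 257; total 692.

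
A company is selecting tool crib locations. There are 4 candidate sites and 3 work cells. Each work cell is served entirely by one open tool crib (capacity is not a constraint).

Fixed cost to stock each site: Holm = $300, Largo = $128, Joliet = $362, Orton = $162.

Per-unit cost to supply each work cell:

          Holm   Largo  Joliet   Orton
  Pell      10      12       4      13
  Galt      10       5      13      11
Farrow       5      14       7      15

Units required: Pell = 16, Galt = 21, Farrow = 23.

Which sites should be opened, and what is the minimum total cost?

Open Largo only; minimum total cost 747.

For any fixed open set, each work cell goes to its cheapest open site; total = fixed + service.
{Largo}: Pell→Largo 12·16=192, Galt→Largo 5·21=105, Farrow→Largo 14·23=322. Service 619; fixed 128; total 747.
{Holm}: Pell→Holm 10·16=160, Galt→Holm 10·21=210, Farrow→Holm 5·23=115. Service 485; fixed 300; total 785.
{Holm, Largo}: Pell→Holm 10·16=160, Galt→Largo 5·21=105, Farrow→Holm 5·23=115. Service 380; fixed 428; total 808.
{Holm, Largo, Joliet, Orton}: service 284 + fixed 952 = 1236
(All 15 nonempty subsets were checked; Largo only is lowest.)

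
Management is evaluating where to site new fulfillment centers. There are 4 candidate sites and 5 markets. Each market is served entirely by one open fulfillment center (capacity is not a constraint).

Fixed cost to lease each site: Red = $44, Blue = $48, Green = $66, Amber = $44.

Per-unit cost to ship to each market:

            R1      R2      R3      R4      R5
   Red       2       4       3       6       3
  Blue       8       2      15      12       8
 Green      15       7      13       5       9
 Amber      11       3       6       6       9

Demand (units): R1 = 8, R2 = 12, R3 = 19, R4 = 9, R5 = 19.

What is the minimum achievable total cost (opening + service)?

For any fixed open set, each market goes to its cheapest open site; total = fixed + service.
{Red}: R1→Red 2·8=16, R2→Red 4·12=48, R3→Red 3·19=57, R4→Red 6·9=54, R5→Red 3·19=57. Service 232; fixed 44; total 276.
{Red, Blue}: service 208 + fixed 92 = 300
{Red, Amber}: R1→Red 2·8=16, R2→Amber 3·12=36, R3→Red 3·19=57, R4→Red 6·9=54, R5→Red 3·19=57. Service 220; fixed 88; total 308.
{Red, Blue, Green, Amber}: service 199 + fixed 202 = 401
No other subset beats 276.

Minimum total cost: 276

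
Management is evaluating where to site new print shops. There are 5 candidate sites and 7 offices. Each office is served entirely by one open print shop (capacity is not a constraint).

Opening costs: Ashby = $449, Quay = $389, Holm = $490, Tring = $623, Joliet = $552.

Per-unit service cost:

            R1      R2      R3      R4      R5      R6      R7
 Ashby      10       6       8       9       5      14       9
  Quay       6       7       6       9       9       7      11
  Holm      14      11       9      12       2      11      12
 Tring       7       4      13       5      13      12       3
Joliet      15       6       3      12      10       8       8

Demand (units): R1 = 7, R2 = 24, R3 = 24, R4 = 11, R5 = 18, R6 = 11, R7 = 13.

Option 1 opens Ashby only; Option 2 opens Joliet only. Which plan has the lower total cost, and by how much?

Option 1 is cheaper by 62.

Option 1: {Ashby}: R1→Ashby 10·7=70, R2→Ashby 6·24=144, R3→Ashby 8·24=192, R4→Ashby 9·11=99, R5→Ashby 5·18=90, R6→Ashby 14·11=154, R7→Ashby 9·13=117. Service 866; fixed 449; total 1315.
Option 2: {Joliet}: R1→Joliet 15·7=105, R2→Joliet 6·24=144, R3→Joliet 3·24=72, R4→Joliet 12·11=132, R5→Joliet 10·18=180, R6→Joliet 8·11=88, R7→Joliet 8·13=104. Service 825; fixed 552; total 1377.
Difference: |1315 − 1377| = 62.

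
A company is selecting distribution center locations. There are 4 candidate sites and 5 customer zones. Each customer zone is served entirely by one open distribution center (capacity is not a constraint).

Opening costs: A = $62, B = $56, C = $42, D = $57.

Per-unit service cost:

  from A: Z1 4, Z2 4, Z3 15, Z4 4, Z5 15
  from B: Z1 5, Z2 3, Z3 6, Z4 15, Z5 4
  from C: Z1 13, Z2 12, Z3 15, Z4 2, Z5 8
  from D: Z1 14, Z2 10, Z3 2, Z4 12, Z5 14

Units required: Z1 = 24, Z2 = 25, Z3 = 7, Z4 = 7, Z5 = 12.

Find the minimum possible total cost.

Minimum total cost: 397

For any fixed open set, each customer zone goes to its cheapest open site; total = fixed + service.
{B, C}: Z1→B 5·24=120, Z2→B 3·25=75, Z3→B 6·7=42, Z4→C 2·7=14, Z5→B 4·12=48. Service 299; fixed 98; total 397.
{A, B}: service 289 + fixed 118 = 407
{B, C, D}: service 271 + fixed 155 = 426
{A, B, C, D}: service 247 + fixed 217 = 464
(All 15 nonempty subsets were checked; B and C is lowest.)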